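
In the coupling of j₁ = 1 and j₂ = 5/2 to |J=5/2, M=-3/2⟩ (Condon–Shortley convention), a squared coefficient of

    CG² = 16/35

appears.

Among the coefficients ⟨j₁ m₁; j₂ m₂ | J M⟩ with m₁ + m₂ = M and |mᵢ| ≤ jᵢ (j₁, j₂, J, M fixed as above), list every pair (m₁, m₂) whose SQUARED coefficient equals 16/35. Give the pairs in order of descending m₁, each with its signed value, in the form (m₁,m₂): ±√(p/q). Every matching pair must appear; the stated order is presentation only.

Admissible pairs with m₁+m₂ = M = -3/2: (-1,-1/2), (0,-3/2), (1,-5/2)
  (m₁,m₂)=(1,-5/2): CG² = 2/7, CG = +√(2/7)
  (m₁,m₂)=(0,-3/2): CG² = 9/35, CG = +√(9/35)
  (m₁,m₂)=(-1,-1/2): CG² = 16/35, CG = −√(16/35)   ← matches the target
Pairs with CG² = 16/35: (-1,-1/2): −√(16/35)

(-1,-1/2): −√(16/35)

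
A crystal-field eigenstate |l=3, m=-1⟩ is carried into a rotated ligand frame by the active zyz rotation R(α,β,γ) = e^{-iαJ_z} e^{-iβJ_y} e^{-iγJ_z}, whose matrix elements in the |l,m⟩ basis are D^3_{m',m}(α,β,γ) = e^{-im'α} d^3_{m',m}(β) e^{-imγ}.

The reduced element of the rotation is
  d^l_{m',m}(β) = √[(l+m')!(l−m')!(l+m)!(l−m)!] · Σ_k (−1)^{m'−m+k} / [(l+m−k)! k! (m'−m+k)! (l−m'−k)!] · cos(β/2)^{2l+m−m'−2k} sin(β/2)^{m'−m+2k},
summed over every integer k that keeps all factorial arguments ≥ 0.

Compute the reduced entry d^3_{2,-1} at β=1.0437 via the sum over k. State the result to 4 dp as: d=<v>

d^3_{2,-1}(β=1.0437) via the finite sum:
c=cos(1.043700/2)=0.866898, s=sin(1.043700/2)=0.498485; N=√[120·1·2·24]=75.894664
k∈{0,1} keeps every argument non-negative
  k=0: (−1)^3·75.8947/(12)·0.8669^3·0.4985^3 = -0.510376
  k=1: (−1)^4·75.8947/(24)·0.8669^1·0.4985^5 = +0.084378
d^3_{2,-1}(1.0437) = -0.510376 +0.084378 = -0.425998

d=-0.4260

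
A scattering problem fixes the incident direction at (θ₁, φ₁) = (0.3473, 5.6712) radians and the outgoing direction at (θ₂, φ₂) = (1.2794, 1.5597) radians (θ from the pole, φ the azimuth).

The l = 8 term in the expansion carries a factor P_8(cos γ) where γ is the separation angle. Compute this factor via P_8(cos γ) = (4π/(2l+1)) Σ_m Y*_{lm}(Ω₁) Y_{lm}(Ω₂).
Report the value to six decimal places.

0.203840

Term-by-term m-sum for l=8 (normalisation 4π/17 = 0.739198):
  term(m=-8) = +0.000003+0.000034i   from Y*(Ω₁)=+0.000017+0.000091i, Y(Ω₂)=+0.363758+0.032376i
  term(m=-7) = -0.000393-0.000218i   from Y*(Ω₁)=-0.000426+0.000933i, Y(Ω₂)=-0.033998+0.436818i
  term(m=-6) = +0.000444-0.000222i   from Y*(Ω₁)=-0.006190+0.003630i, Y(Ω₂)=-0.069041-0.004603i
  term(m=-5) = +0.001626-0.011783i   from Y*(Ω₁)=-0.035721-0.002924i, Y(Ω₂)=-0.018403+0.331356i
  term(m=-4) = +0.019383+0.017629i   from Y*(Ω₁)=-0.100620-0.083665i, Y(Ω₂)=-0.200024-0.008884i
  term(m=-3) = +0.081711-0.019293i   from Y*(Ω₁)=-0.089104-0.328127i, Y(Ω₂)=-0.008218+0.246791i
  term(m=-2) = -0.050404+0.130333i   from Y*(Ω₁)=+0.193401-0.535092i, Y(Ω₂)=-0.245541-0.005450i
  term(m=-1) = +0.048727+0.071089i   from Y*(Ω₁)=+0.344872-0.242058i, Y(Ω₂)=-0.002270+0.204538i
  term(m=+0) = +0.073562+0.000000i   from Y*(Ω₁)=-0.286651-0.000000i, Y(Ω₂)=-0.256627+0.000000i
  term(m=+1) = +0.048727-0.071089i   from Y*(Ω₁)=-0.344872-0.242058i, Y(Ω₂)=+0.002270+0.204538i
  term(m=+2) = -0.050404-0.130333i   from Y*(Ω₁)=+0.193401+0.535092i, Y(Ω₂)=-0.245541+0.005450i
  term(m=+3) = +0.081711+0.019293i   from Y*(Ω₁)=+0.089104-0.328127i, Y(Ω₂)=+0.008218+0.246791i
  term(m=+4) = +0.019383-0.017629i   from Y*(Ω₁)=-0.100620+0.083665i, Y(Ω₂)=-0.200024+0.008884i
  term(m=+5) = +0.001626+0.011783i   from Y*(Ω₁)=+0.035721-0.002924i, Y(Ω₂)=+0.018403+0.331356i
  term(m=+6) = +0.000444+0.000222i   from Y*(Ω₁)=-0.006190-0.003630i, Y(Ω₂)=-0.069041+0.004603i
  term(m=+7) = -0.000393+0.000218i   from Y*(Ω₁)=+0.000426+0.000933i, Y(Ω₂)=+0.033998+0.436818i
  term(m=+8) = +0.000003-0.000034i   from Y*(Ω₁)=+0.000017-0.000091i, Y(Ω₂)=+0.363758-0.032376i
Total Σ_m = +0.275758-0.000000i. Multiply by 0.739198: +0.203840-0.000000i. P_8(cos γ) = 0.203840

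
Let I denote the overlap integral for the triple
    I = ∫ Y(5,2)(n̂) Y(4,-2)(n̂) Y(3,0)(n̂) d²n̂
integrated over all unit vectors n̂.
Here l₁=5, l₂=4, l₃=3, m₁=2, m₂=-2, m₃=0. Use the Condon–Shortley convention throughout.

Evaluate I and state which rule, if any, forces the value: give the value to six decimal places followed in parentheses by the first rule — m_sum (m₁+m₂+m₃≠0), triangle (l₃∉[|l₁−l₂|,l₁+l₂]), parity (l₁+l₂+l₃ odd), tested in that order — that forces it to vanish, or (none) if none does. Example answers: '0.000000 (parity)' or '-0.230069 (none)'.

Checks pass: Σm=0; 12 even; l₃=3∈[1,9].
(2·5+1)(2·4+1)(2·3+1) = 693
Δ: 6! 4! 2! / 13! → 1/180180
sum: t=2:+1/576 t=3:−1/144 t=4:+1/576 = -1/288
3j²(5 4 3; 0 0 0) = Δ·Π!·Σ² = 20/1001  (sign +1)
sum: t=0:+1/8640 t=1:−1/480 t=2:+1/576 = -1/4320
3j²(5 4 3; 2 -2 0) = Δ·Π!·Σ² = 1/2145  (sign +1)
combine: 4πI² = 693·20/1001·1/2145 = 12/1859
take √, sign +1: I = 0.02266449
No selection rule forces the value: the integral is nonzero (none).

0.022664 (none)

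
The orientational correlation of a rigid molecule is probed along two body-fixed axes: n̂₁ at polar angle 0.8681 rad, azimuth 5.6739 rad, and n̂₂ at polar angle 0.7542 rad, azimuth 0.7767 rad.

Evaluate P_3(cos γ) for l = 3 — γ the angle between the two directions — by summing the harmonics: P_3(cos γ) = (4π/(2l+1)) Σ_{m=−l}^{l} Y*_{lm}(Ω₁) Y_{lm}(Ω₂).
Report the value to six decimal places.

Term-by-term m-sum for l=3 (normalisation 4π/7 = 1.795196):
  m=-3: Y*=(-0.047137, -0.179311)  Y=(-0.092200, -0.097142)  product (-0.013073, 0.021112)
  m=-2: Y*=(0.132688, -0.361005)  Y=(0.006074, -0.349146)  product (-0.125237, -0.048521)
  m=-1: Y*=(0.220115, -0.153609)  Y=(0.261342, -0.256835)  product (0.018073, -0.096678)
  m=+0: Y*=(-0.219862, -0.000000)  Y=(-0.093591, 0.000000)  product (0.020577, 0.000000)
  m=+1: Y*=(-0.220115, -0.153609)  Y=(-0.261342, -0.256835)  product (0.018073, 0.096678)
  m=+2: Y*=(0.132688, 0.361005)  Y=(0.006074, 0.349146)  product (-0.125237, 0.048521)
  m=+3: Y*=(0.047137, -0.179311)  Y=(0.092200, -0.097142)  product (-0.013073, -0.021112)
Total Σ_m = (-0.219897, 0.000000). Multiply by 1.795196: (-0.394758, 0.000000). P_3(cos γ) = -0.394758

-0.394758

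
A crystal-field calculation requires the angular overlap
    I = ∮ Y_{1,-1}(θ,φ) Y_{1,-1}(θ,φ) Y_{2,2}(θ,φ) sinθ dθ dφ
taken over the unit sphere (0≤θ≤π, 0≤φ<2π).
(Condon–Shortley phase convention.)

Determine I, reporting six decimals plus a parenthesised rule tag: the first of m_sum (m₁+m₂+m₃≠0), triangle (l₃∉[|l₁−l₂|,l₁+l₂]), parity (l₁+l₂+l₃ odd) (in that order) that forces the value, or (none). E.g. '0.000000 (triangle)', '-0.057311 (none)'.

Rules hold: Σm=0, L=4 even, 0≤2≤2.
N = 3·3·5 = 45
Δ = 0!·2!·2!/5! = 1/30
Racah Σ t=0..0: t=0:+1/1 = 1/1
⇒ 3j(1 1 2; 0 0 0)² = 2/15, sgn +1
Racah Σ t=0..0: t=0:+1/4 = 1/4
⇒ 3j(1 1 2; -1 -1 2)² = 1/5, sgn +1
4πI² = N·(3j₀)²·(3jₘ)² = 6/5
I = +1·√(1.2/4π) = 0.30901936
No selection rule forces the value: the integral is nonzero (none).

0.309019 (none)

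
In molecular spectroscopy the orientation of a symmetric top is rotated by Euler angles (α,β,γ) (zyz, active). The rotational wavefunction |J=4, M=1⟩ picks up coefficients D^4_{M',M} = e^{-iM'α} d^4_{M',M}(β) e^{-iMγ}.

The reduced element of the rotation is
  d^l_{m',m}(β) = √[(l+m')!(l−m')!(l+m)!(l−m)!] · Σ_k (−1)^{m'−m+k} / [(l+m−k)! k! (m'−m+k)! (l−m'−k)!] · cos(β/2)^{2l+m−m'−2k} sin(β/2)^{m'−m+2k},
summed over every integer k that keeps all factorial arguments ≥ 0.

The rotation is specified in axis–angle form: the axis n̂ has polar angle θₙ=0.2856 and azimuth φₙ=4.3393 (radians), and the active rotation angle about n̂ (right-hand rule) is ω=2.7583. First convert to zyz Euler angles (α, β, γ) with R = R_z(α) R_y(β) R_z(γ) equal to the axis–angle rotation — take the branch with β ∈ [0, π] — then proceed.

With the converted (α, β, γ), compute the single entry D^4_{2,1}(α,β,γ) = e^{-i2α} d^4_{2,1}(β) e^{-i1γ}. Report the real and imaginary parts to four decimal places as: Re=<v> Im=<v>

Axis–angle → zyz. n̂ = (sinθₙcosφₙ, sinθₙsinφₙ, cosθₙ) = (-0.102690, -0.262352, +0.959493), ω = 2.7583.
R = I cosω + sinω [n̂]ₓ + (1−cosω) n̂n̂ᵀ gives
  R = [-0.907113, -0.306901, -0.288024; +0.410754, -0.794776, -0.446780; -0.091798, -0.523587, +0.847012]
β = atan2(√(R₁₃²+R₂₃²), R₃₃) = 0.560457; α = atan2(R₂₃, R₁₃) mod 2π = 4.139772; γ = atan2(R₃₂, −R₃₁) mod 2π = 4.885950
D^4_{2,1}(4.1398,0.5605,4.8859) = e^{-i·2·4.1398}·d^4_{2,1}(0.5605)·e^{-i·1·4.8859}. Compute d first:
c=cos(0.560457/2)=0.960992, s=sin(0.560457/2)=0.276575; N=√[720·2·120·6]=1018.233765
k∈{0,1,2} keeps every argument non-negative
  k=0: (−1)^1·1018.2338/(240)·0.9610^7·0.2766^1 = -0.888155
  k=1: (−1)^2·1018.2338/(48)·0.9610^5·0.2766^3 = +0.367829
  k=2: (−1)^3·1018.2338/(72)·0.9610^3·0.2766^5 = -0.020311
d^4_{2,1}(0.5605) = -0.888155 +0.367829 -0.020311 = -0.540638
Phases: e^{-i·(2)·4.1398}=-0.412833-0.910807i, e^{-i·(1)·4.8859}=+0.172691+0.984976i ⇒ D=-0.446475+0.304876i

Re=-0.4465 Im=0.3049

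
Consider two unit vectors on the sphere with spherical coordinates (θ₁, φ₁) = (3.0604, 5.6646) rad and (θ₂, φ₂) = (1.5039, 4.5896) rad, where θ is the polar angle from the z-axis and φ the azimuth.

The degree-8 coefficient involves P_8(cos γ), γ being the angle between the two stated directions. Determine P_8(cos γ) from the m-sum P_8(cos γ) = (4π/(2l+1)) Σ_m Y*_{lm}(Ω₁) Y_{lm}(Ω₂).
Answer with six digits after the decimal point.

0.265683

Summing Y*_{l m}(θ₁,φ₁)·Y_{l m}(θ₂,φ₂) over m ∈ [−8, 8]; prefactor 4π/(2·8+1) = 0.739198:
  m=-8: Y*=(0.000000, 0.000000)  Y=(0.281035, 0.421113)  product (-0.000000, 0.000000)
  m=-7: Y*=(0.000000, -0.000000)  Y=(0.102778, -0.088568)  product (-0.000000, -0.000000)
  m=-6: Y*=(-0.000001, 0.000001)  Y=(0.256641, 0.232803)  product (-0.000001, -0.000000)
  m=-5: Y*=(0.000034, 0.000002)  Y=(0.090822, -0.128861)  product (0.000003, -0.000004)
  m=-4: Y*=(-0.000452, -0.000356)  Y=(0.261678, 0.139965)  product (-0.000068, -0.000156)
  m=-3: Y*=(0.002045, 0.006980)  Y=(0.060243, -0.156075)  product (0.001213, 0.000101)
  m=-2: Y*=(0.021437, -0.061853)  Y=(0.266429, 0.066777)  product (0.009842, -0.015048)
  m=-1: Y*=(-0.307597, 0.218940)  Y=(0.020974, -0.169957)  product (0.030759, 0.056870)
  m=+0: Y*=(1.029096, -0.000000)  Y=(0.268124, 0.000000)  product (0.275925, 0.000000)
  m=+1: Y*=(0.307597, 0.218940)  Y=(-0.020974, -0.169957)  product (0.030759, -0.056870)
  m=+2: Y*=(0.021437, 0.061853)  Y=(0.266429, -0.066777)  product (0.009842, 0.015048)
  m=+3: Y*=(-0.002045, 0.006980)  Y=(-0.060243, -0.156075)  product (0.001213, -0.000101)
  m=+4: Y*=(-0.000452, 0.000356)  Y=(0.261678, -0.139965)  product (-0.000068, 0.000156)
  m=+5: Y*=(-0.000034, 0.000002)  Y=(-0.090822, -0.128861)  product (0.000003, 0.000004)
  m=+6: Y*=(-0.000001, -0.000001)  Y=(0.256641, -0.232803)  product (-0.000001, 0.000000)
  m=+7: Y*=(-0.000000, -0.000000)  Y=(-0.102778, -0.088568)  product (-0.000000, 0.000000)
  m=+8: Y*=(0.000000, -0.000000)  Y=(0.281035, -0.421113)  product (-0.000000, -0.000000)
Accumulated sum (0.359420, -0.000000); after 4π/(2l+1) scaling, (0.265683, -0.000000) ⇒ P_8 = 0.265683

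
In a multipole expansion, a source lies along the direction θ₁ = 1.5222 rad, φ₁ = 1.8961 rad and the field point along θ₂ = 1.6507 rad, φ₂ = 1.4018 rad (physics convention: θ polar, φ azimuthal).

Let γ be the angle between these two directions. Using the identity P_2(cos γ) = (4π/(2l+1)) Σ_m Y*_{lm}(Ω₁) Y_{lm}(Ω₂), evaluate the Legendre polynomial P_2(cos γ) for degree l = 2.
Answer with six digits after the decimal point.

0.642091

Term-by-term m-sum for l=2 (normalisation 4π/5 = 2.513274):
  term(m=-2) = 0.08133 + 0.12354j   from Y*(Ω₁)=-0.30664 - 0.23340j, Y(Ω₂)=-0.36210 - 0.12727j
  term(m=-1) = -0.00203 - 0.00109j   from Y*(Ω₁)=-0.01198 + 0.03552j, Y(Ω₂)=-0.01034 + 0.06059j
  term(m=+0) = 0.09688 + 0.00000j   from Y*(Ω₁)=-0.31316 + 0.00000j, Y(Ω₂)=-0.30936 + 0.00000j
  term(m=+1) = -0.00203 + 0.00109j   from Y*(Ω₁)=0.01198 + 0.03552j, Y(Ω₂)=0.01034 + 0.06059j
  term(m=+2) = 0.08133 - 0.12354j   from Y*(Ω₁)=-0.30664 + 0.23340j, Y(Ω₂)=-0.36210 + 0.12727j
Σ over m = 0.25548 + 0.00000j; ×(4π/5) → 0.64209 + 0.00000j. Real part: 0.642091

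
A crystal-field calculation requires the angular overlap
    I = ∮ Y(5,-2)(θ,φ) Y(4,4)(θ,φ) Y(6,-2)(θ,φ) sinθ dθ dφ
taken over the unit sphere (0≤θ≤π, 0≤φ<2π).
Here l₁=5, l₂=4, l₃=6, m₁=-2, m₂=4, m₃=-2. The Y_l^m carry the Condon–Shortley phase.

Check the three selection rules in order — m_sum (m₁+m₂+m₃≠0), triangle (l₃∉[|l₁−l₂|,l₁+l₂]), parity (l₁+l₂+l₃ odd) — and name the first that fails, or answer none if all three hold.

parity

Σmᵢ = 0  ✓
l₃∈[|l₁−l₂|,l₁+l₂]=[1,9], have l₃=6  ✓
Σlᵢ = 15 ⇒ odd  ✗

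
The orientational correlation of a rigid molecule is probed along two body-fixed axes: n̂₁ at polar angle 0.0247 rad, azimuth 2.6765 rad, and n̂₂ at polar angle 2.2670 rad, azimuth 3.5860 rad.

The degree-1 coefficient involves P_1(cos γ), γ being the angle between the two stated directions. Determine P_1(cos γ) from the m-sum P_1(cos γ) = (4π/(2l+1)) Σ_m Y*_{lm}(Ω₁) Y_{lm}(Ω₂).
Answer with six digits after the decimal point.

-0.629476

Summing Y*_{l m}(θ₁,φ₁)·Y_{l m}(θ₂,φ₂) over m ∈ [−1, 1]; prefactor 4π/(2·1+1) = 4.188790:
  [-1]  conj(Y_{1,-1})(Ω₁) = (-0.007626, 0.003827) ; Y_{1,-1}(Ω₂) = (-0.239342, 0.113969) ; Δ = (0.001389, -0.001785)
  [+0]  conj(Y_{1,0})(Ω₁) = (0.488453, -0.000000) ; Y_{1,0}(Ω₂) = (-0.313345, 0.000000) ; Δ = (-0.153055, 0.000000)
  [+1]  conj(Y_{1,1})(Ω₁) = (0.007626, 0.003827) ; Y_{1,1}(Ω₂) = (0.239342, 0.113969) ; Δ = (0.001389, 0.001785)
Accumulated sum (-0.150276, 0.000000); after 4π/(2l+1) scaling, (-0.629476, 0.000000) ⇒ P_1 = -0.629476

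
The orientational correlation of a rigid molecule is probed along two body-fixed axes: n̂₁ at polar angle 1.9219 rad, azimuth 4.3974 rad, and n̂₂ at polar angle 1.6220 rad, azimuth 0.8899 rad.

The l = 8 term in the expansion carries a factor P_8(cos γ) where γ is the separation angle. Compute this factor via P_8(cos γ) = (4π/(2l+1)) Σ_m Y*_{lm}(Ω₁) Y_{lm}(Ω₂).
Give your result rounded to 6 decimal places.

-0.306984

Expand P_8 via completeness: Σ_{m} conj(Y_{8,m}) at Ω₁ times Y_{8,m} at Ω₂ —
  term(m=-8) = (-0.155249, 0.033794)   from Y*(Ω₁)=(-0.253226, -0.181423), Y(Ω₂)=(0.341950, -0.378445)
  term(m=-7) = (0.039909, -0.026161)   from Y*(Ω₁)=(-0.367669, 0.270404), Y(Ω₂)=(-0.104405, -0.005631)
  term(m=-6) = (0.041922, -0.058149)   from Y*(Ω₁)=(0.062686, 0.189708), Y(Ω₂)=(-0.210512, -0.290544)
  term(m=-5) = (0.007837, -0.029611)   from Y*(Ω₁)=(-0.250218, 0.001038), Y(Ω₂)=(-0.031812, 0.118208)
  term(m=-4) = (-0.010291, -0.095662)   from Y*(Ω₁)=(-0.093794, 0.291961), Y(Ω₂)=(-0.286738, 0.127365)
  term(m=-3) = (-0.006957, -0.013591)   from Y*(Ω₁)=(-0.094774, -0.068498), Y(Ω₂)=(0.116298, 0.059353)
  term(m=-2) = (-0.070922, -0.063701)   from Y*(Ω₁)=(-0.261821, 0.190889), Y(Ω₂)=(0.061044, 0.287806)
  term(m=-1) = (-0.007108, -0.002723)   from Y*(Ω₁)=(-0.017599, -0.054011), Y(Ω₂)=(0.084346, -0.104112)
  term(m=+0) = (-0.093579, -0.000000)   from Y*(Ω₁)=(-0.324392, -0.000000), Y(Ω₂)=(0.288475, 0.000000)
  term(m=+1) = (-0.007108, 0.002723)   from Y*(Ω₁)=(0.017599, -0.054011), Y(Ω₂)=(-0.084346, -0.104112)
  term(m=+2) = (-0.070922, 0.063701)   from Y*(Ω₁)=(-0.261821, -0.190889), Y(Ω₂)=(0.061044, -0.287806)
  term(m=+3) = (-0.006957, 0.013591)   from Y*(Ω₁)=(0.094774, -0.068498), Y(Ω₂)=(-0.116298, 0.059353)
  term(m=+4) = (-0.010291, 0.095662)   from Y*(Ω₁)=(-0.093794, -0.291961), Y(Ω₂)=(-0.286738, -0.127365)
  term(m=+5) = (0.007837, 0.029611)   from Y*(Ω₁)=(0.250218, 0.001038), Y(Ω₂)=(0.031812, 0.118208)
  term(m=+6) = (0.041922, 0.058149)   from Y*(Ω₁)=(0.062686, -0.189708), Y(Ω₂)=(-0.210512, 0.290544)
  term(m=+7) = (0.039909, 0.026161)   from Y*(Ω₁)=(0.367669, 0.270404), Y(Ω₂)=(0.104405, -0.005631)
  term(m=+8) = (-0.155249, -0.033794)   from Y*(Ω₁)=(-0.253226, 0.181423), Y(Ω₂)=(0.341950, 0.378445)
Σ over m = (-0.415293, 0.000000); ×(4π/17) → (-0.306984, 0.000000). Real part: -0.306984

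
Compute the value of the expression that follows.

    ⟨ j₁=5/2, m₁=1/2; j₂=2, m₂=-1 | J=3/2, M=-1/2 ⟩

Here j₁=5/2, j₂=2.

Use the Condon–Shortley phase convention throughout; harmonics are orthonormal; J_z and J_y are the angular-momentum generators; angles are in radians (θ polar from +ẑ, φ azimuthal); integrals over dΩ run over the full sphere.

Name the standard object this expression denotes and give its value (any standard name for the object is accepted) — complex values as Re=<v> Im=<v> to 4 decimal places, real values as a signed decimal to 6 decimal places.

Clebsch–Gordan coefficient, −√(5/21) ≈ -0.487950

This is a Clebsch–Gordan (vector-coupling) coefficient.
√[4·3!2!1!/7! · 3!2!1!3!1!2!] = √(48/35)
  +(−1)^0/∏(0,3,2,1,0,0)! = 1/12  (running 1/12)
  +(−1)^1/∏(1,2,1,0,1,1)! = -1/2  (running -5/12)
⟨..|..⟩ = √(48/35)·(-5/12) = -0.487950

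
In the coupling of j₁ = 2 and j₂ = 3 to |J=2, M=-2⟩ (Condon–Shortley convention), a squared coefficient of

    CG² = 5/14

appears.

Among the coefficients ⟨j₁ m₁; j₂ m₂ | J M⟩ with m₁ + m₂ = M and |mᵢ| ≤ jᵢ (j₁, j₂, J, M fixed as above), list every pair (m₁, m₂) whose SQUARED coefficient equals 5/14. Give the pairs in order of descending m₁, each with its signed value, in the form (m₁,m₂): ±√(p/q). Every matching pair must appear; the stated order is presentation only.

Admissible pairs with m₁+m₂ = M = -2: (-2,0), (-1,-1), (0,-2), (1,-3)
  (m₁,m₂)=(1,-3): CG² = 5/14, CG = +√(5/14)   ← matches the target
  (m₁,m₂)=(0,-2): CG² = 5/14, CG = −√(5/14)   ← matches the target
  (m₁,m₂)=(-1,-1): CG² = 3/14, CG = +√(3/14)
  (m₁,m₂)=(-2,0): CG² = 1/14, CG = −√(1/14)
Pairs with CG² = 5/14: (1,-3): +√(5/14); (0,-2): −√(5/14)

(1,-3): +√(5/14); (0,-2): −√(5/14)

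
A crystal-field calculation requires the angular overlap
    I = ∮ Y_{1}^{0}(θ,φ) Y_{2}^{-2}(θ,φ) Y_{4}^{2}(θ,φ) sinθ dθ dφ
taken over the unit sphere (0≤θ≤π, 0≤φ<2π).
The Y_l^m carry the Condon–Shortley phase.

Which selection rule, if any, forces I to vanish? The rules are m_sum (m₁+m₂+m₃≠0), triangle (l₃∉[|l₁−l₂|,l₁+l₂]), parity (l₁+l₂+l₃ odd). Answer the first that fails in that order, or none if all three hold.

triangle

Σmᵢ = 0  ✓
l₃∈[|l₁−l₂|,l₁+l₂]=[1,3] required, l₃=4 fails  ✗
Σlᵢ = 7 ⇒ odd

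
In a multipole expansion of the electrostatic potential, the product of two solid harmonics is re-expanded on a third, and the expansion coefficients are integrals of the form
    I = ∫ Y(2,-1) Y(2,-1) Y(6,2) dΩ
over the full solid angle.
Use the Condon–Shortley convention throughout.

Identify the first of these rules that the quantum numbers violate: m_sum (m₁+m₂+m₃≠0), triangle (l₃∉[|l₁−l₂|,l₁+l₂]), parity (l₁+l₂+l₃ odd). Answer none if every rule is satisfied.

triangle

m₁+m₂+m₃ = -1 − 1 + 2 = 0  ✓
triangle: need |l₁−l₂| ≤ l₃ ≤ l₁+l₂ = [0,4]; l₃=6 is outside  ✗
parity: l₁+l₂+l₃ = 10 is even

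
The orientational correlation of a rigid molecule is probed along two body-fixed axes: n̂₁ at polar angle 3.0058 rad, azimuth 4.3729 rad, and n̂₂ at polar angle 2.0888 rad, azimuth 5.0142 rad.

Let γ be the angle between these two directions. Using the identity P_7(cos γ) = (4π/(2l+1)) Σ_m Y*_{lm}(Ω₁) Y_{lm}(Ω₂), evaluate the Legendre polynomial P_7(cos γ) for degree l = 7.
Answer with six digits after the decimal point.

Summing Y*_{l m}(θ₁,φ₁)·Y_{l m}(θ₂,φ₂) over m ∈ [−7, 7]; prefactor 4π/(2·7+1) = 0.837758:
  m=-7: Y*=+0.000000-0.000000i  Y=-0.160076+0.096364i  product -0.000000+0.000000i
  m=-6: Y*=-0.000005-0.000010i  Y=-0.094734-0.387001i  product -0.000003+0.000003i
  m=-5: Y*=-0.000195+0.000025i  Y=+0.396522+0.024513i  product -0.000078+0.000005i
  m=-4: Y*=-0.000504+0.002330i  Y=-0.013783+0.036226i  product -0.000077-0.000050i
  m=-3: Y*=+0.017762+0.010947i  Y=+0.261741+0.205397i  product +0.002401+0.006514i
  m=-2: Y*=+0.099097-0.079969i  Y=-0.162397+0.111967i  product -0.007139+0.024082i
  m=-1: Y*=-0.162249-0.459418i  Y=+0.076975+0.247254i  product +0.101104-0.075480i
  m=+0: Y*=-0.827992-0.000000i  Y=-0.233144+0.000000i  product +0.193041+0.000000i
  m=+1: Y*=+0.162249-0.459418i  Y=-0.076975+0.247254i  product +0.101104+0.075480i
  m=+2: Y*=+0.099097+0.079969i  Y=-0.162397-0.111967i  product -0.007139-0.024082i
  m=+3: Y*=-0.017762+0.010947i  Y=-0.261741+0.205397i  product +0.002401-0.006514i
  m=+4: Y*=-0.000504-0.002330i  Y=-0.013783-0.036226i  product -0.000077+0.000050i
  m=+5: Y*=+0.000195+0.000025i  Y=-0.396522+0.024513i  product -0.000078-0.000005i
  m=+6: Y*=-0.000005+0.000010i  Y=-0.094734+0.387001i  product -0.000003-0.000003i
  m=+7: Y*=-0.000000-0.000000i  Y=+0.160076+0.096364i  product -0.000000-0.000000i
Accumulated sum +0.385454-0.000000i; after 4π/(2l+1) scaling, +0.322917-0.000000i ⇒ P_7 = 0.322917

0.322917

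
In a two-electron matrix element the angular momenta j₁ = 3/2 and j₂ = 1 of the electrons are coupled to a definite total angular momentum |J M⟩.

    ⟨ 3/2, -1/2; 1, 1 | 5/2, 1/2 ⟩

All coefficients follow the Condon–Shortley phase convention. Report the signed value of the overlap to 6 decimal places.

+0.547723  (= +√(3/10))

j₁+j₂−J=0  J+j₁−j₂=3  J−j₁+j₂=2  j₁+j₂+J+1=6
(j₁±m₁, j₂±m₂, J±M) = (1,2,2,0,3,2)
P² = 24/5
sum k=0..0:
  [0] +1/4 = 1/4
S = 1/4
C² = P²·S² = 3/10 ; C = +0.547723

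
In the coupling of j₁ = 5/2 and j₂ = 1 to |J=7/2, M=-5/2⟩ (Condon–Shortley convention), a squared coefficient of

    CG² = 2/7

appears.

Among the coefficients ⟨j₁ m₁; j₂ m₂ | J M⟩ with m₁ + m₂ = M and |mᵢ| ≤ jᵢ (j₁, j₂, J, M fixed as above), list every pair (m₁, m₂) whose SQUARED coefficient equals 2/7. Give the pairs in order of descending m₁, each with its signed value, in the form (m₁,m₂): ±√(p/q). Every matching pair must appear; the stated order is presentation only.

Admissible pairs with m₁+m₂ = M = -5/2: (-5/2,0), (-3/2,-1)
  (m₁,m₂)=(-3/2,-1): CG² = 5/7, CG = +√(5/7)
  (m₁,m₂)=(-5/2,0): CG² = 2/7, CG = +√(2/7)   ← matches the target
Pairs with CG² = 2/7: (-5/2,0): +√(2/7)

(-5/2,0): +√(2/7)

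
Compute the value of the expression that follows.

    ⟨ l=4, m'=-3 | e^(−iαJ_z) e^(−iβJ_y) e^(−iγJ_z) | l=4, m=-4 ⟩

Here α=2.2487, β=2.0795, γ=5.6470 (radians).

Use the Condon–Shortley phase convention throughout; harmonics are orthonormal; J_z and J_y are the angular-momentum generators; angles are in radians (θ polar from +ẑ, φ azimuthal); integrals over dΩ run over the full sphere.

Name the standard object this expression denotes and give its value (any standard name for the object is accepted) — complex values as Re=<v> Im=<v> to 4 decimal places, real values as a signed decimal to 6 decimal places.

This is a Wigner D-matrix element — the rotation-matrix element ⟨l m'| R(α,β,γ) |l m⟩ in the angular-momentum basis.
First d^4_{-3,-4}(β=2.0795), then the phase factors e^{-i(-3)α} and e^{-i(-4)γ}:
c=cos(2.079500/2)=0.506436, s=sin(2.079500/2)=0.862278; N=√[1·5040·1·40320]=14255.272709
The bounds max(0,m−m')=0 and min(l+m,l−m')=0 give 1 term
  k=0: (−1)^1·14255.2727/(5040)·0.5064^7·0.8623^1 = -0.020838
d^4_{-3,-4}(2.0795) = -0.020838
D = (+0.894755+0.446558i)·(-0.020838)·(-0.827109-0.562041i) = +0.010192+0.018176i

Wigner D-matrix element, Re=0.0102 Im=0.0182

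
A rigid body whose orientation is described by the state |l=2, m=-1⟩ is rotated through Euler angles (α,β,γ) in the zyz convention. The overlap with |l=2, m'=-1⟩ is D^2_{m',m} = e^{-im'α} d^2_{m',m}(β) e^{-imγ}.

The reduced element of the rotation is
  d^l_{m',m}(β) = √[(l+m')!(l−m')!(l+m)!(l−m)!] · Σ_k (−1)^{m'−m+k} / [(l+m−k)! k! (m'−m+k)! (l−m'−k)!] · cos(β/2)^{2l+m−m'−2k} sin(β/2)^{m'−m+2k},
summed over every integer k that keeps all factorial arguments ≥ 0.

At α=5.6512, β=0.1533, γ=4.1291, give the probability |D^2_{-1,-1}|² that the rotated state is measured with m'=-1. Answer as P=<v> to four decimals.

P=0.9425

D^2_{-1,-1}(5.6512,0.1533,4.1291) = e^{-i·-1·5.6512}·d^2_{-1,-1}(0.1533)·e^{-i·-1·4.1291}. Compute d first:
With c≡cos(β/2)=0.997064 and s≡sin(β/2)=0.076575, N=[1·6·1·6]^{1/2}=6.000000
Admissible k: 0..1 (factorial args all ≥0)
  k=0: (−1)^0·6.0000/(6)·0.9971^4·0.0766^0 = +0.988307
  k=1: (−1)^1·6.0000/(2)·0.9971^2·0.0766^2 = -0.017488
d^2_{-1,-1}(0.1533) = +0.988307 -0.017488 = +0.970819
|D^2_{-1,-1}|² = |d^2_{-1,-1}(β)|² = (+0.970819)² = 0.942489 (the z-rotation phases have unit modulus)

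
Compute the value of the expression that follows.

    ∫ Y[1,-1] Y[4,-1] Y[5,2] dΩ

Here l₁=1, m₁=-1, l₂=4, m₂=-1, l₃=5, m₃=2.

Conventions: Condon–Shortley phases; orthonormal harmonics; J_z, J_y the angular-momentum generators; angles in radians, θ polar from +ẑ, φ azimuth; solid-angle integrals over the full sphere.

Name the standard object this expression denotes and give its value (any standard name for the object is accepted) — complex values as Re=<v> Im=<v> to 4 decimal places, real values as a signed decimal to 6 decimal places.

This is a Gaunt coefficient — the integral of a triple product of spherical harmonics over the sphere.
m-sum 0 ✓  L=10 even ✓  3≤5≤5 ✓
Π(2lᵢ+1) = 3×9×11 = 297
triangle coeff Δ(1,4,5) = 1/495
Σ_t [0,0]: t=0:+1/576 = 1/576
(3j)²=5/99 [(1 4 5; 0 0 0)], sign=-1
Σ_t [0,0]: t=0:+1/1440 = 1/1440
(3j)²=7/165 [(1 4 5; -1 -1 2)], sign=-1
⇒ 4πI² = 7/11
I = (+1)√(7/11/(4π)) = 0.22503380

Gaunt coefficient, +0.225034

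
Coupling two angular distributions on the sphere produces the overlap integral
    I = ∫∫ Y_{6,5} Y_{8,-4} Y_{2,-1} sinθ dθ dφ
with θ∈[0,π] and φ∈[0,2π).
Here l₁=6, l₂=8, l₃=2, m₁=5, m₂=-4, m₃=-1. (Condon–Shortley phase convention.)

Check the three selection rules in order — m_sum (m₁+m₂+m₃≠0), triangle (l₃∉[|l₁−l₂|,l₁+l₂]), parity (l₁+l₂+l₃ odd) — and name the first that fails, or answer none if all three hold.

Σmᵢ = 0  ✓
l₃∈[|l₁−l₂|,l₁+l₂]=[2,14], have l₃=2  ✓
Σlᵢ = 16 ⇒ even  ✓

none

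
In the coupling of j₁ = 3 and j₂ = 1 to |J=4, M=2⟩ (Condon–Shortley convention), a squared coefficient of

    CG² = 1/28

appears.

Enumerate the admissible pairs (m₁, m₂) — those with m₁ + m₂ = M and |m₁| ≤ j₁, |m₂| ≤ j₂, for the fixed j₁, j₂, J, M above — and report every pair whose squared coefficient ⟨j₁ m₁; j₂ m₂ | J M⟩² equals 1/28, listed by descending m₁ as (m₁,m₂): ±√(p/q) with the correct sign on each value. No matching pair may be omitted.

Admissible pairs with m₁+m₂ = M = 2: (1,1), (2,0), (3,-1)
  (m₁,m₂)=(3,-1): CG² = 1/28, CG = +√(1/28)   ← matches the target
  (m₁,m₂)=(2,0): CG² = 3/7, CG = +√(3/7)
  (m₁,m₂)=(1,1): CG² = 15/28, CG = +√(15/28)
Pairs with CG² = 1/28: (3,-1): +√(1/28)

(3,-1): +√(1/28)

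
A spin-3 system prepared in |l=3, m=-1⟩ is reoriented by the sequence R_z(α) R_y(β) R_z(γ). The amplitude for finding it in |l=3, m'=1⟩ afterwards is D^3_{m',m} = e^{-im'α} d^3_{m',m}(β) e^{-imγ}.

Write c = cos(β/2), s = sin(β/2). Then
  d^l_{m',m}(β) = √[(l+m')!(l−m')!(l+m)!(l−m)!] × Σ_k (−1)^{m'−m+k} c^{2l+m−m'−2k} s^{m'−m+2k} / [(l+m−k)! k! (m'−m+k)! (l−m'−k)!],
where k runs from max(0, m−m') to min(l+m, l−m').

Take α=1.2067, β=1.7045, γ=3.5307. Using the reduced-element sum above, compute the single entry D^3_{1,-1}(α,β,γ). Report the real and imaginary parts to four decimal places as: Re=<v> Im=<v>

Re=0.2002 Im=-0.2136

D^3_{1,-1}(1.2067,1.7045,3.5307) = e^{-i·1·1.2067}·d^3_{1,-1}(1.7045)·e^{-i·-1·3.5307}. Compute d first:
c=cos(1.704500/2)=0.658291, s=sin(1.704500/2)=0.752763; N=√[24·2·2·24]=48.000000
k: max(0,(-1)−(1))=0 … min(3+(-1),3−(1))=2
  k=0: (−1)^2·48.0000/(8)·0.6583^4·0.7528^2 = +0.638470
  k=1: (−1)^3·48.0000/(6)·0.6583^2·0.7528^4 = -1.113166
  k=2: (−1)^4·48.0000/(48)·0.6583^0·0.7528^6 = +0.181950
d^3_{1,-1}(1.7045) = +0.638470 -1.113166 +0.181950 = -0.292747
D = (+0.356105-0.934446i)·(-0.292747)·(-0.925248-0.379363i) = +0.200233-0.213559i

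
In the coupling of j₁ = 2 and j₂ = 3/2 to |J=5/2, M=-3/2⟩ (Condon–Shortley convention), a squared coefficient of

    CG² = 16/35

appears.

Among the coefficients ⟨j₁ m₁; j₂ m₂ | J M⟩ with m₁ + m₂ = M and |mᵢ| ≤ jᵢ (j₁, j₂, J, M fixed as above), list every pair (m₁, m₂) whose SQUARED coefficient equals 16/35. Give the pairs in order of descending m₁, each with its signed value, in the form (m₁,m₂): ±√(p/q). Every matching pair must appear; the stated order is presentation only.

(-2,1/2): −√(16/35)

Admissible pairs with m₁+m₂ = M = -3/2: (-2,1/2), (-1,-1/2), (0,-3/2)
  (m₁,m₂)=(0,-3/2): CG² = 18/35, CG = +√(18/35)
  (m₁,m₂)=(-1,-1/2): CG² = 1/35, CG = −√(1/35)
  (m₁,m₂)=(-2,1/2): CG² = 16/35, CG = −√(16/35)   ← matches the target
Pairs with CG² = 16/35: (-2,1/2): −√(16/35)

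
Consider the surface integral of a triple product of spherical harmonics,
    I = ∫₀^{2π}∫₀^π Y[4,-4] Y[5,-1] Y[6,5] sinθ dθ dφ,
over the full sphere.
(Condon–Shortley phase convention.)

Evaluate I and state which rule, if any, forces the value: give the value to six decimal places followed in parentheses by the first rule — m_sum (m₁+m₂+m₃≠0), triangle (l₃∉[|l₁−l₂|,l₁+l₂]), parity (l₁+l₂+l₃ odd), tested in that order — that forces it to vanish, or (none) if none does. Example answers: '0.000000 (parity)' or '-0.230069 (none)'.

Σlᵢ=15 odd — θ-integrand is odd under cosθ→−cosθ; I=0

0.000000 (parity)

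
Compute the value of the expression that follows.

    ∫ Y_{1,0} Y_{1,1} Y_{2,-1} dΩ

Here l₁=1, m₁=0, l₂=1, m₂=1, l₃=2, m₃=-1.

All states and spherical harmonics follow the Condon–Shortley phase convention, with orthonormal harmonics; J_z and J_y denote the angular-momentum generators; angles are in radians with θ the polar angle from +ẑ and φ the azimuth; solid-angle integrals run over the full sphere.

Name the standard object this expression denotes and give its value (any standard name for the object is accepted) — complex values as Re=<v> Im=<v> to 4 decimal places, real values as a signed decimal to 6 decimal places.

This is a Gaunt coefficient — the integral of a triple product of spherical harmonics over the sphere.
m-sum 0 ✓  L=4 even ✓  0≤2≤2 ✓
Π(2lᵢ+1) = 3×3×5 = 45
triangle coeff Δ(1,1,2) = 1/30
Σ_t [0,0]: t=0:+1/1 = 1/1
(3j)²=2/15 [(1 1 2; 0 0 0)], sign=+1
Σ_t [0,0]: t=0:+1/2 = 1/2
(3j)²=1/10 [(1 1 2; 0 1 -1)], sign=-1
⇒ 4πI² = 3/5
I = (-1)√(3/5/(4π)) = -0.21850969

Gaunt coefficient, -0.218510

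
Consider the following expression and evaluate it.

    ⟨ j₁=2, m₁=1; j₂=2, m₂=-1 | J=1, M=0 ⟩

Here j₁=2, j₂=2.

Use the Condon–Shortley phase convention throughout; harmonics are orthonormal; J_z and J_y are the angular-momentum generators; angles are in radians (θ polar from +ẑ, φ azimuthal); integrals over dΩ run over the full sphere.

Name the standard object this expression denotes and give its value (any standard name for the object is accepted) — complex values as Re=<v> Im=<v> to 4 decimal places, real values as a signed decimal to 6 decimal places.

Clebsch–Gordan coefficient, −√(1/10) ≈ -0.316228

This is a Clebsch–Gordan (vector-coupling) coefficient.
j₁+j₂−J=3  J+j₁−j₂=1  J−j₁+j₂=1  j₁+j₂+J+1=6
(j₁±m₁, j₂±m₂, J±M) = (3,1,1,3,1,1)
P² = 9/10
sum k=0..1:
  [0] +1/6 = 1/6
  [1] −1/2 = -1/2
S = -1/3
C² = P²·S² = 1/10 ; C = -0.316228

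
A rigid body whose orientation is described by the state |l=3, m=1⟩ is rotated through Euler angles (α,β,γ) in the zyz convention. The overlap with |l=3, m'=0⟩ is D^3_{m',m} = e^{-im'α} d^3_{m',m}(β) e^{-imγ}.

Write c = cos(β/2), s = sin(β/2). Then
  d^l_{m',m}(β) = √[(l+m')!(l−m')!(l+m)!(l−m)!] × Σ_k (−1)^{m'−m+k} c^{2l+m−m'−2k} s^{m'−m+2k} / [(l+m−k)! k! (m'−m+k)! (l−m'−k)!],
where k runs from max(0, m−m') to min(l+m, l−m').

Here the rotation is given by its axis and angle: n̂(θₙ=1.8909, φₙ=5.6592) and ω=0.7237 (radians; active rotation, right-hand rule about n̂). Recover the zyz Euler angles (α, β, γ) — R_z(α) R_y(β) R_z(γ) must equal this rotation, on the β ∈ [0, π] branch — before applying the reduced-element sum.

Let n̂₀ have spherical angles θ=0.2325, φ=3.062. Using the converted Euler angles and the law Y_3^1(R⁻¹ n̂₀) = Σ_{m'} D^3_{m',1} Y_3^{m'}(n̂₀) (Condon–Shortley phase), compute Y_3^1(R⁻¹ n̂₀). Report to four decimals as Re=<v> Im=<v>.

Axis–angle → zyz. n̂ = (sinθₙcosφₙ, sinθₙsinφₙ, cosθₙ) = (+0.770332, -0.554595, -0.314665), ω = 0.7237.
R = I cosω + sinω [n̂]ₓ + (1−cosω) n̂n̂ᵀ gives
  R = [+0.898093, +0.101281, -0.427985; -0.315438, +0.826451, -0.466345; +0.306477, +0.553824, +0.774178]
β = atan2(√(R₁₃²+R₂₃²), R₃₃) = 0.685381; α = atan2(R₂₃, R₁₃) mod 2π = 3.969856; γ = atan2(R₃₂, −R₃₁) mod 2π = 2.076234
Need the full column D^3_{m',1} for m'=−3..3 at α=3.9699, β=0.6854, γ=2.0762.
cos(β/2)=0.941854, sin(β/2)=0.336023
d^3_{-3,1}: single k=4 term ⇒ +0.043801;  D = -0.040196-0.017402i
d^3_{-2,1}: k∈[3..4] ⇒ +0.200487 -0.012759 = +0.187728;  D = +0.171434-0.076498i
d^3_{-1,1}: k∈[2..4] ⇒ +0.533117 -0.090475 +0.001439 = +0.444081;  D = -0.140884+0.421141i
d^3_{0,1}: k∈[1..3] ⇒ +0.862734 -0.329434 +0.013977 = +0.547277;  D = -0.264987-0.478847i
d^3_{1,1}: k∈[0..2] ⇒ +0.698074 -0.710822 +0.067857 = +0.055108;  D = +0.053566+0.012944i
d^3_{2,1}: k∈[0..1] ⇒ -0.787565 +0.200487 = -0.587078;  D = +0.487445-0.327197i
d^3_{3,1}: single k=0 term ⇒ +0.344125;  D = +0.051889-0.340191i
Y_3^{m'}(θ=0.2325,φ=3.062) and Σ D·Y over m':
  (-0.0402-0.0174i)·(-0.0050-0.0012i)  (+0.1714-0.0765i)·(+0.0521+0.0084i)  (-0.1409+0.4211i)·(-0.2772-0.0221i)  (-0.2650-0.4788i)·(+0.6299+0.0000i)  (+0.0536+0.0129i)·(+0.2772-0.0221i)  (+0.4874-0.3272i)·(+0.0521-0.0084i)  (+0.0519-0.3402i)·(+0.0050-0.0012i)
Y_3^1(R⁻¹ n̂) = -0.071134-0.438145i

Re=-0.0711 Im=-0.4381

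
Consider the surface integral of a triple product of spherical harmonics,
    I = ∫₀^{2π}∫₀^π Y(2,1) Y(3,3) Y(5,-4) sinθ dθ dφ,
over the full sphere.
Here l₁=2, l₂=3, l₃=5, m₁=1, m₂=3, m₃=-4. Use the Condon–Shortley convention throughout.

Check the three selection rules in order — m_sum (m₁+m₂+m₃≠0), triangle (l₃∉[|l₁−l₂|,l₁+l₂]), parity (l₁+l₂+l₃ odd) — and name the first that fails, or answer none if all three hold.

none

azimuthal sum: 1 + 3 − 4 = 0  ✓
1 ≤ 5 ≤ 5 (triangle on l)  ✓
L = 2 + 3 + 5 = 10 (even)  ✓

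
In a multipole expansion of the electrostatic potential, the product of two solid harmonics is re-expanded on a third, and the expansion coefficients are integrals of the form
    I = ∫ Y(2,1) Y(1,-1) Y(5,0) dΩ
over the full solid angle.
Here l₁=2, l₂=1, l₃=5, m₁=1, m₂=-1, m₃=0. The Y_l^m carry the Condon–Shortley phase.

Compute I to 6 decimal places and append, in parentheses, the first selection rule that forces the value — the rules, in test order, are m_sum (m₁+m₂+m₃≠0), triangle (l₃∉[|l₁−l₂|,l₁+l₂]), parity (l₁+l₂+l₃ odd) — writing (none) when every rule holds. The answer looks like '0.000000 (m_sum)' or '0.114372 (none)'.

|2−1|≤5≤2+1 violated ⇒ I = 0

0.000000 (triangle)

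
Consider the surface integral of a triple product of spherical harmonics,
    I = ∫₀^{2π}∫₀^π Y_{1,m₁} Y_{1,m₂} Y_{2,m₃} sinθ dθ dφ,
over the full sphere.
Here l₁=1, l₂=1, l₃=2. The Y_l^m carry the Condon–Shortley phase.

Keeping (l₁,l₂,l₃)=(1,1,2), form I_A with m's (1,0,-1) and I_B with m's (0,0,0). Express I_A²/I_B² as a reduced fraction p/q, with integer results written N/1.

3/4

Same 1,1,2: normalisation and zero-m 3j drop out of the ratio.
A: Δ: 0! 2! 2! / 5! → 1/30; sum: t=0:+1/2 = 1/2; 3j²(1 1 2; 1 0 -1) = Δ·Π!·Σ² = 1/10  (sign -1)
B: Δ: 0! 2! 2! / 5! → 1/30; sum: t=0:+1/1 = 1/1; 3j²(1 1 2; 0 0 0) = Δ·Π!·Σ² = 2/15  (sign +1)
I_A²/I_B² = (1/10)/(2/15) = 3/4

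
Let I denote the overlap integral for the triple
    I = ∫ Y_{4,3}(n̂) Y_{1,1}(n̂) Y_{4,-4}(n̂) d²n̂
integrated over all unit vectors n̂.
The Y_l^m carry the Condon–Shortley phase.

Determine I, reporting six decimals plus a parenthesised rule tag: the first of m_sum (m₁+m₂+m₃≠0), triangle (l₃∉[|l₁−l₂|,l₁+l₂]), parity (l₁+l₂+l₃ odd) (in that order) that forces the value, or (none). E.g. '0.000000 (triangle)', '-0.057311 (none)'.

Σlᵢ=9 odd — θ-integrand is odd under cosθ→−cosθ; I=0

0.000000 (parity)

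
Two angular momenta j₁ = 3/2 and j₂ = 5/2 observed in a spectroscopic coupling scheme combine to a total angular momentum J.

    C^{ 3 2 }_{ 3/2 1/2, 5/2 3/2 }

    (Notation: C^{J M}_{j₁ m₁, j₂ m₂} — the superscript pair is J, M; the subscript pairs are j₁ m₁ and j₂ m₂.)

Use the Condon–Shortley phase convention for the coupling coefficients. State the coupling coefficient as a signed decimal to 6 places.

j₁+j₂−J=1  J+j₁−j₂=2  J−j₁+j₂=4  j₁+j₂+J+1=8
(j₁±m₁, j₂±m₂, J±M) = (2,1,4,1,5,1)
P² = 48
sum k=0..1:
  [0] +1/24 = 1/24
  [1] −1/12 = -1/12
S = -1/24
C² = P²·S² = 1/12 ; C = -0.288675

-0.288675  (= −√(1/12))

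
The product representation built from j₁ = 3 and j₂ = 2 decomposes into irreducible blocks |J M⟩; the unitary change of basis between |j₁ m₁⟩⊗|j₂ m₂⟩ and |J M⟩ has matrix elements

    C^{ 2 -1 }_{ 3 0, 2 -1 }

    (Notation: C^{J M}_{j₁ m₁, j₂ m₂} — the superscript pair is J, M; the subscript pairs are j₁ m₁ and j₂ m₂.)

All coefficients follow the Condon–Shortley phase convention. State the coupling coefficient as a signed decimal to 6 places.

triangle: 3!*3!*1!/8! = 36/40320
(j±m)!: 3!*3!*1!*3!*1!*3! = 1296
prefactor² = (2J+1)*Δ*N² = 81/14
  k=0: +1/(0!*3!*3!*1!*0!*0!) = 1/36
  k=1: −1/(1!*2!*2!*0!*1!*1!) = -1/4
Σ = -2/9  ⇒  CG² = 81/14*(-2/9)² = 2/7
CG = −√(2/7) = -0.534522

-0.534522  (= −√(2/7))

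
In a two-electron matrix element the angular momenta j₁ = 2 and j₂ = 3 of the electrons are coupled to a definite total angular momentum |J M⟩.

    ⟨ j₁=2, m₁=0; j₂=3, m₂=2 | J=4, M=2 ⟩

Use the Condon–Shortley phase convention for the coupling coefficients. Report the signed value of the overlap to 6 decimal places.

j₁+j₂−J=1  J+j₁−j₂=3  J−j₁+j₂=5  j₁+j₂+J+1=10
(j₁±m₁, j₂±m₂, J±M) = (2,2,5,1,6,2)
P² = 8640/7
sum k=0..1:
  [0] +1/240 = 1/240
  [1] −1/48 = -1/48
S = -1/60
C² = P²·S² = 12/35 ; C = -0.585540

-0.585540  (= −√(12/35))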